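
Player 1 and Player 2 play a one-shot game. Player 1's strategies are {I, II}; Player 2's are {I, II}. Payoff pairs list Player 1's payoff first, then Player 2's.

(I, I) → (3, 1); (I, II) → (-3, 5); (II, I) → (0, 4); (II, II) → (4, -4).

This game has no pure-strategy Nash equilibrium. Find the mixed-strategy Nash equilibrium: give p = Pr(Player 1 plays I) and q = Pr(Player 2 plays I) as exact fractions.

p = 2/3, q = 7/10

Each player's mixing probability is pinned down by making the *other* player indifferent.
Player 2 indifferent between I and II: p·1 + (1−p)·4 = p·5 + (1−p)·(-4) ⟹ 4 + (-3)p = (-4) + 9p ⟹ p = 2/3.
Player 1 indifferent between I and II: q·3 + (1−q)·(-3) = q·0 + (1−q)·4 ⟹ (-3) + 6q = 4 + (-4)q ⟹ q = 7/10.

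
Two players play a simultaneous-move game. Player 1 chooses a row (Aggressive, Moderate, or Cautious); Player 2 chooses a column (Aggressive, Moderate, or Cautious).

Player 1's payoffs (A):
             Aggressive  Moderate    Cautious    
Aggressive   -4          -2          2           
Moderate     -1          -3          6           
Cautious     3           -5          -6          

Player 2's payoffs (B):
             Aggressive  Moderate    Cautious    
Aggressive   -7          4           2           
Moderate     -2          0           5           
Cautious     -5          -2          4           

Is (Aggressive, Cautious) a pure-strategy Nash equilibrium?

Holding Player 2 at Cautious: Player 1 gets 2 from Aggressive but could get 6 by switching to Moderate. Player 1 has a profitable deviation.

No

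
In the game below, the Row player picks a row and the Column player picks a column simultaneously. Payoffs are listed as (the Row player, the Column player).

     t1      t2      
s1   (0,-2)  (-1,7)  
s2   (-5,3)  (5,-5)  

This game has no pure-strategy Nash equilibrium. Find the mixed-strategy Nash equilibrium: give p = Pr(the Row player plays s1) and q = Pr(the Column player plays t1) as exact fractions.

p = 8/17, q = 6/11

Each player's mixing probability is pinned down by making the *other* player indifferent.
The Column player indifferent between t1 and t2: p·(-2) + (1−p)·3 = p·7 + (1−p)·(-5) ⟹ 3 + (-5)p = (-5) + 12p ⟹ p = 8/17.
The Row player indifferent between s1 and s2: q·0 + (1−q)·(-1) = q·(-5) + (1−q)·5 ⟹ (-1) + 1q = 5 + (-10)q ⟹ q = 6/11.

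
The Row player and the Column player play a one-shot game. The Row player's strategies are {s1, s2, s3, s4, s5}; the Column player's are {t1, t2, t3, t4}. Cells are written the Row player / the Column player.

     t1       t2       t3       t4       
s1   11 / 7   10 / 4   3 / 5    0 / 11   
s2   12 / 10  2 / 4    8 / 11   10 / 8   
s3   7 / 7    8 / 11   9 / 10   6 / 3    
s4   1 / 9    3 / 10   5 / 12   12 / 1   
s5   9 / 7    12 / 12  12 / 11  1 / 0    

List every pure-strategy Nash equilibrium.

(s5, t2)

Check mutual best responses: a cell is a NE iff neither player can gain by unilaterally deviating.
The Row player's best responses — vs t1: s2 (payoff 12); vs t2: s5 (payoff 12); vs t3: s5 (payoff 12); vs t4: s4 (payoff 12).
The Column player's best responses — vs s1: t4 (payoff 11); vs s2: t3 (payoff 11); vs s3: t2 (payoff 11); vs s4: t3 (payoff 12); vs s5: t2 (payoff 12).
The only mutual best response is (s5, t2); neither player gains by switching there.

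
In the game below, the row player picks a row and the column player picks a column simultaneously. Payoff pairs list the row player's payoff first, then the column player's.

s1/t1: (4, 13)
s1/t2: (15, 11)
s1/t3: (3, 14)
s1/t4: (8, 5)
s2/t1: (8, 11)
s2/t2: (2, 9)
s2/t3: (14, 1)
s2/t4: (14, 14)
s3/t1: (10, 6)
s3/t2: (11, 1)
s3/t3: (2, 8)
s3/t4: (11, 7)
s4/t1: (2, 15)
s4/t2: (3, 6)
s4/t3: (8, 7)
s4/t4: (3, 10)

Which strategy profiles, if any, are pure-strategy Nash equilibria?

(s2, t4)

A profile is a Nash equilibrium when each player is best-responding to the other.
The row player's best responses — vs t1: s3 (payoff 10); vs t2: s1 (payoff 15); vs t3: s2 (payoff 14); vs t4: s2 (payoff 14).
The column player's best responses — vs s1: t3 (payoff 14); vs s2: t4 (payoff 14); vs s3: t3 (payoff 8); vs s4: t1 (payoff 15).
The only mutual best response is (s2, t4); neither player gains by switching there.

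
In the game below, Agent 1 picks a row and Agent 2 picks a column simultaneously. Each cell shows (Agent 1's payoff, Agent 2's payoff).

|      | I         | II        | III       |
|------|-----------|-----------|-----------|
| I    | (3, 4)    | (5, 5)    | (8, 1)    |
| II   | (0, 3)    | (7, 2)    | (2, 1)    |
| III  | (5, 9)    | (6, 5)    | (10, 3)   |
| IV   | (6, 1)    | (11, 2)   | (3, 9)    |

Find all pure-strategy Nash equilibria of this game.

A profile is a Nash equilibrium when each player is best-responding to the other.
Agent 1's best responses — vs I: IV (payoff 6); vs II: IV (payoff 11); vs III: III (payoff 10).
Agent 2's best responses — vs I: II (payoff 5); vs II: I (payoff 3); vs III: I (payoff 9); vs IV: III (payoff 9).
No cell has both players best-responding. For instance, Agent 1's best reply to III is III, but against III Agent 2 prefers I over III.

None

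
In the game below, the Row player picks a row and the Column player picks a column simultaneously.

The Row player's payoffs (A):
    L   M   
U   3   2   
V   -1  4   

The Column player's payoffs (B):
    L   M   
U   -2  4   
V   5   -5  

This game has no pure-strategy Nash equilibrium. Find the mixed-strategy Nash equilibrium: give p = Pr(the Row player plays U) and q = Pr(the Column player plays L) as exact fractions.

p = 5/8, q = 1/3

Each player's mixing probability is pinned down by making the *other* player indifferent.
The Column player indifferent between L and M: p·(-2) + (1−p)·5 = p·4 + (1−p)·(-5) ⟹ 5 + (-7)p = (-5) + 9p ⟹ p = 5/8.
The Row player indifferent between U and V: q·3 + (1−q)·2 = q·(-1) + (1−q)·4 ⟹ 2 + 1q = 4 + (-5)q ⟹ q = 1/3.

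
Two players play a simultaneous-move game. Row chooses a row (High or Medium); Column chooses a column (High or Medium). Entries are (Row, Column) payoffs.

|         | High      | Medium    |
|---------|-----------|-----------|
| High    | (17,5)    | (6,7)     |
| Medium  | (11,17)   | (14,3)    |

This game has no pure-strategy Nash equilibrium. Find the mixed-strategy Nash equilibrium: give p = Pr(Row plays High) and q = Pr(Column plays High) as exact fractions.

p = 7/8, q = 4/7

Each player's mixing probability is pinned down by making the *other* player indifferent.
Column indifferent between High and Medium: p·5 + (1−p)·17 = p·7 + (1−p)·3 ⟹ 17 + (-12)p = 3 + 4p ⟹ p = 7/8.
Row indifferent between High and Medium: q·17 + (1−q)·6 = q·11 + (1−q)·14 ⟹ 6 + 11q = 14 + (-3)q ⟹ q = 4/7.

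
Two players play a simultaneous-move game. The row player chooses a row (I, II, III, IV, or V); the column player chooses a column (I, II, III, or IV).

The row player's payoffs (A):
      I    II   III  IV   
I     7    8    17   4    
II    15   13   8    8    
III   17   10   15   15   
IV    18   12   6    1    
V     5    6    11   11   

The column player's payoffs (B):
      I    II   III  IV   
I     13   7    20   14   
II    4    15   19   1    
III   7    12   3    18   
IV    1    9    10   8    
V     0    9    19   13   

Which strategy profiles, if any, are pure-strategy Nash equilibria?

Find each player's best response to every opponent strategy; NE are the intersections.
The row player's best responses — vs I: IV (payoff 18); vs II: II (payoff 13); vs III: I (payoff 17); vs IV: III (payoff 15).
The column player's best responses — vs I: III (payoff 20); vs II: III (payoff 19); vs III: IV (payoff 18); vs IV: III (payoff 10); vs V: III (payoff 19).
Mutual best responses occur at (I, III) and (III, IV); at each, neither player gains by switching.

(I, III) and (III, IV)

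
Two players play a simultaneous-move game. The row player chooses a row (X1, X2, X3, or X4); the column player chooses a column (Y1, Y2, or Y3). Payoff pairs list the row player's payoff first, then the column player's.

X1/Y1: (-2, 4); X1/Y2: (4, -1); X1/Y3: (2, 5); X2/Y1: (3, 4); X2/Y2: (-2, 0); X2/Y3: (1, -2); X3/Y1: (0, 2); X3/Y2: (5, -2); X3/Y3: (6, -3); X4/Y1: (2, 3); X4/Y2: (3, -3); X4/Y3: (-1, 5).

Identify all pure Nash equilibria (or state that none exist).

Check mutual best responses: a cell is a NE iff neither player can gain by unilaterally deviating.
The row player's best responses — vs Y1: X2 (payoff 3); vs Y2: X3 (payoff 5); vs Y3: X3 (payoff 6).
The column player's best responses — vs X1: Y3 (payoff 5); vs X2: Y1 (payoff 4); vs X3: Y1 (payoff 2); vs X4: Y3 (payoff 5).
The only mutual best response is (X2, Y1); neither player gains by switching there.

(X2, Y1)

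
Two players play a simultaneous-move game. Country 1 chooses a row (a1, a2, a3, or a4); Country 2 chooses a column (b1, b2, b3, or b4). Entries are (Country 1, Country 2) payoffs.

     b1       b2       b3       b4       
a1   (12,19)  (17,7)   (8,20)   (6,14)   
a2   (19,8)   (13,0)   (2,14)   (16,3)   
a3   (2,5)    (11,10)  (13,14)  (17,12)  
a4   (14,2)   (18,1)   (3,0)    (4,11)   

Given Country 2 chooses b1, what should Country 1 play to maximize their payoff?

With Country 2 fixed at b1, Country 1's payoffs are: a1 → 12, a2 → 19, a3 → 2, a4 → 14.
The maximum is 19, achieved by a2.

a2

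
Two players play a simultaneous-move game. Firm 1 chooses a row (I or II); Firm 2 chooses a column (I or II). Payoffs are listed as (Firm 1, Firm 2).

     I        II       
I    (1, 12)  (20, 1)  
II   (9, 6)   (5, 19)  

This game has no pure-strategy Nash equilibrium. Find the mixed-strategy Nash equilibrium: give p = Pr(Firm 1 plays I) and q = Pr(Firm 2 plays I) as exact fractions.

p = 13/24, q = 15/23

In a mixed NE each player is indifferent between their pure strategies, so the opponent's mix sets the indifference.
Firm 2 indifferent between I and II: p·12 + (1−p)·6 = p·1 + (1−p)·19 ⟹ 6 + 6p = 19 + (-18)p ⟹ p = 13/24.
Firm 1 indifferent between I and II: q·1 + (1−q)·20 = q·9 + (1−q)·5 ⟹ 20 + (-19)q = 5 + 4q ⟹ q = 15/23.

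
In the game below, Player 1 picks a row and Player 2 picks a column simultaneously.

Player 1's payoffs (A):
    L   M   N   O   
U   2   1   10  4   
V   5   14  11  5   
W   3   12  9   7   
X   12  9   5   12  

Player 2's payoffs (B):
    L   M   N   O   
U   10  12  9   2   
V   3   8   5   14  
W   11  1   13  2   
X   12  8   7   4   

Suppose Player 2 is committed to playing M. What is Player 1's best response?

With Player 2 fixed at M, Player 1's payoffs are: U → 1, V → 14, W → 12, X → 9.
The maximum is 14, achieved by V.

V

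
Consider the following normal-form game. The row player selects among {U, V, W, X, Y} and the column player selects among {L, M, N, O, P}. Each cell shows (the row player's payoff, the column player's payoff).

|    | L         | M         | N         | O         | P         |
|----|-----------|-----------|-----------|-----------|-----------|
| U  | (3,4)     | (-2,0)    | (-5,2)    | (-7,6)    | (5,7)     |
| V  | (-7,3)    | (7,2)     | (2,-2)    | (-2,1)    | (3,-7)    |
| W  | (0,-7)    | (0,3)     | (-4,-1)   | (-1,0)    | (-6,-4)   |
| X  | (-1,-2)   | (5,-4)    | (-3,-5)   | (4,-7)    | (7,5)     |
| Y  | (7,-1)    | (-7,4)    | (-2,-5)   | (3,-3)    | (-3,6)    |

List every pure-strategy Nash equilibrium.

A profile is a Nash equilibrium when each player is best-responding to the other.
The row player's best responses — vs L: Y (payoff 7); vs M: V (payoff 7); vs N: V (payoff 2); vs O: X (payoff 4); vs P: X (payoff 7).
The column player's best responses — vs U: P (payoff 7); vs V: L (payoff 3); vs W: M (payoff 3); vs X: P (payoff 5); vs Y: P (payoff 6).
The only mutual best response is (X, P); neither player gains by switching there.

(X, P)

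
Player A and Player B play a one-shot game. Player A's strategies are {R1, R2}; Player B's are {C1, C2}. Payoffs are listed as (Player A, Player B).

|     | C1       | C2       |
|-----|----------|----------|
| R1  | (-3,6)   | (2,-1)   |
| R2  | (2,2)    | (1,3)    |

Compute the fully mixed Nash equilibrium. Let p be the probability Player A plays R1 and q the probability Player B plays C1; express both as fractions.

p = 1/8, q = 1/6

In a mixed NE each player is indifferent between their pure strategies, so the opponent's mix sets the indifference.
Player B indifferent between C1 and C2: p·6 + (1−p)·2 = p·(-1) + (1−p)·3 ⟹ 2 + 4p = 3 + (-4)p ⟹ p = 1/8.
Player A indifferent between R1 and R2: q·(-3) + (1−q)·2 = q·2 + (1−q)·1 ⟹ 2 + (-5)q = 1 + 1q ⟹ q = 1/6.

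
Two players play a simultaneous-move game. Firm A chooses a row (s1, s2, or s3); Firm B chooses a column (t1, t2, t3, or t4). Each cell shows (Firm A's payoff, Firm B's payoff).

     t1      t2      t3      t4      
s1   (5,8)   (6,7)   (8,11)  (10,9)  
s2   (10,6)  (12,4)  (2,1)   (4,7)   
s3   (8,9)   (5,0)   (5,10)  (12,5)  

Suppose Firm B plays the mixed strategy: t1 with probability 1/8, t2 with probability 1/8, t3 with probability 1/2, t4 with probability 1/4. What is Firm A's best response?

s1

Firm A's best reply maximizes expected payoff against the mix.
s1: (1/8)·5 + (1/8)·6 + (1/2)·8 + (1/4)·10 = 63/8
s2: (1/8)·10 + (1/8)·12 + (1/2)·2 + (1/4)·4 = 19/4
s3: (1/8)·8 + (1/8)·5 + (1/2)·5 + (1/4)·12 = 57/8
Highest expected payoff is 63/8, from s1.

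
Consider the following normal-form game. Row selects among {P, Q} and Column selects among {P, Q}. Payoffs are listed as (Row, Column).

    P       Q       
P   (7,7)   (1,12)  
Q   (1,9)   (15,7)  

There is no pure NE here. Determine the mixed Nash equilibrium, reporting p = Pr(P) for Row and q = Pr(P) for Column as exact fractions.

p = 2/7, q = 7/10

In a mixed NE each player is indifferent between their pure strategies, so the opponent's mix sets the indifference.
Column indifferent between P and Q: p·7 + (1−p)·9 = p·12 + (1−p)·7 ⟹ 9 + (-2)p = 7 + 5p ⟹ p = 2/7.
Row indifferent between P and Q: q·7 + (1−q)·1 = q·1 + (1−q)·15 ⟹ 1 + 6q = 15 + (-14)q ⟹ q = 7/10.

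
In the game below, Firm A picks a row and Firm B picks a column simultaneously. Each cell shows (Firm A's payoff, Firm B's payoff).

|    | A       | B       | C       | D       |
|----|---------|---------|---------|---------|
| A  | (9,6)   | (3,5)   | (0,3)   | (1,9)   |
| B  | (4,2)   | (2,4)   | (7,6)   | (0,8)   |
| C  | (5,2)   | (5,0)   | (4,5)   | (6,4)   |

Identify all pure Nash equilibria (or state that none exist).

Find each player's best response to every opponent strategy; NE are the intersections.
Firm A's best responses — vs A: A (payoff 9); vs B: C (payoff 5); vs C: B (payoff 7); vs D: C (payoff 6).
Firm B's best responses — vs A: D (payoff 9); vs B: D (payoff 8); vs C: C (payoff 5).
No cell has both players best-responding. For instance, Firm A's best reply to B is C, but against C Firm B prefers C over B.

There is no pure-strategy Nash equilibrium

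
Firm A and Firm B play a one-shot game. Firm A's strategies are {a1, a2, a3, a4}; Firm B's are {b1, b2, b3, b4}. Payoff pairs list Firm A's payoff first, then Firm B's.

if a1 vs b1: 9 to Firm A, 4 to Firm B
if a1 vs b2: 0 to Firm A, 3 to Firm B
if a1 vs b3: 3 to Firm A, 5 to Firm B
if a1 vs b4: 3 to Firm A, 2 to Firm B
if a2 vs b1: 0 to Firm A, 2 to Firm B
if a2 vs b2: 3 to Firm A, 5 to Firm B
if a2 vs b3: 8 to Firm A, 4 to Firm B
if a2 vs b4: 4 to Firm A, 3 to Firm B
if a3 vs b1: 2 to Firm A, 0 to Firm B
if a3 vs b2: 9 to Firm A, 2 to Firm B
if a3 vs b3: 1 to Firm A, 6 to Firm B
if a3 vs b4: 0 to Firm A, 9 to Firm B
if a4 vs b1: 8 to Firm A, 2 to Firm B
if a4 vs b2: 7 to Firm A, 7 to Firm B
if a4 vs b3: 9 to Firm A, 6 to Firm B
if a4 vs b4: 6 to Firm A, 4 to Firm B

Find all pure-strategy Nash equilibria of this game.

A profile is a Nash equilibrium when each player is best-responding to the other.
Firm A's best responses — vs b1: a1 (payoff 9); vs b2: a3 (payoff 9); vs b3: a4 (payoff 9); vs b4: a4 (payoff 6).
Firm B's best responses — vs a1: b3 (payoff 5); vs a2: b2 (payoff 5); vs a3: b4 (payoff 9); vs a4: b2 (payoff 7).
No cell has both players best-responding. For instance, Firm A's best reply to b4 is a4, but against a4 Firm B prefers b2 over b4.

No pure-strategy Nash equilibrium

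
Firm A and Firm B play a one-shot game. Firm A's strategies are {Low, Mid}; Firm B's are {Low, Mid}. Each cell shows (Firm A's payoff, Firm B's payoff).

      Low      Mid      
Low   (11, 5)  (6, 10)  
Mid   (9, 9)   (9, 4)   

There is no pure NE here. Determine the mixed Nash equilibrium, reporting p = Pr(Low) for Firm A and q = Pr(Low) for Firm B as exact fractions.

In a mixed NE each player is indifferent between their pure strategies, so the opponent's mix sets the indifference.
Firm B indifferent between Low and Mid: p·5 + (1−p)·9 = p·10 + (1−p)·4 ⟹ 9 + (-4)p = 4 + 6p ⟹ p = 1/2.
Firm A indifferent between Low and Mid: q·11 + (1−q)·6 = q·9 + (1−q)·9 ⟹ 6 + 5q = 9 + 0q ⟹ q = 3/5.

p = 1/2, q = 3/5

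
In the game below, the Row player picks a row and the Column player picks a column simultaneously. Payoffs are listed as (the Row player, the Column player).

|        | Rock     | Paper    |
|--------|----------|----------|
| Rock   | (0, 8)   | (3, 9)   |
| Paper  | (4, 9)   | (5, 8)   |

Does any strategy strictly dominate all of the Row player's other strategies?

A strategy is strictly dominant if it gives the Row player a strictly higher payoff than every other strategy, against every choice by the opponent.
Paper strictly dominates: vs Rock: 4 > 0; vs Paper: 5 > 3.

Paper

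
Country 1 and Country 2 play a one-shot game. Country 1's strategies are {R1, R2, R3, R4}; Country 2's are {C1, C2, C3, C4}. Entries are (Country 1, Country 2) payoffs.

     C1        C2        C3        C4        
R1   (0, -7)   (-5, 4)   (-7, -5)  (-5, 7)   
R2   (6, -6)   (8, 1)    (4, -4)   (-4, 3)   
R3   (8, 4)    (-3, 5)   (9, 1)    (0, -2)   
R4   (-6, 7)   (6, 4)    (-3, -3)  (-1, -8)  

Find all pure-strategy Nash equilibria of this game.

Find each player's best response to every opponent strategy; NE are the intersections.
Country 1's best responses — vs C1: R3 (payoff 8); vs C2: R2 (payoff 8); vs C3: R3 (payoff 9); vs C4: R3 (payoff 0).
Country 2's best responses — vs R1: C4 (payoff 7); vs R2: C4 (payoff 3); vs R3: C2 (payoff 5); vs R4: C1 (payoff 7).
No cell has both players best-responding. For instance, Country 1's best reply to C2 is R2, but against R2 Country 2 prefers C4 over C2.

No pure-strategy Nash equilibrium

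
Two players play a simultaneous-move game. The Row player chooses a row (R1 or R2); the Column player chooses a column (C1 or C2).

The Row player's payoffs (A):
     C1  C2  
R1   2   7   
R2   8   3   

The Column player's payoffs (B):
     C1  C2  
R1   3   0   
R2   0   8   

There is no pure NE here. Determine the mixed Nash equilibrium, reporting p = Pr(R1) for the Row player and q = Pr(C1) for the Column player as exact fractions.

p = 8/11, q = 2/5

In a mixed NE each player is indifferent between their pure strategies, so the opponent's mix sets the indifference.
The Column player indifferent between C1 and C2: p·3 + (1−p)·0 = p·0 + (1−p)·8 ⟹ 0 + 3p = 8 + (-8)p ⟹ p = 8/11.
The Row player indifferent between R1 and R2: q·2 + (1−q)·7 = q·8 + (1−q)·3 ⟹ 7 + (-5)q = 3 + 5q ⟹ q = 2/5.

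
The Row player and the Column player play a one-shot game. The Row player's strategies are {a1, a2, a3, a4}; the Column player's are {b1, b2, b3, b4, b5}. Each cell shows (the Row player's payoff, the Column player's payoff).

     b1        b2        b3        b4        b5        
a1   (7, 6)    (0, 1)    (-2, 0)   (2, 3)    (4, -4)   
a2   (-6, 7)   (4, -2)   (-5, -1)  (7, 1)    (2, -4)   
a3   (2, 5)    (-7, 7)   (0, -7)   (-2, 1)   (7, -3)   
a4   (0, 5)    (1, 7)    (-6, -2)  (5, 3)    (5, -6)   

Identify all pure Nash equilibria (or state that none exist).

(a1, b1)

Find each player's best response to every opponent strategy; NE are the intersections.
The Row player's best responses — vs b1: a1 (payoff 7); vs b2: a2 (payoff 4); vs b3: a3 (payoff 0); vs b4: a2 (payoff 7); vs b5: a3 (payoff 7).
The Column player's best responses — vs a1: b1 (payoff 6); vs a2: b1 (payoff 7); vs a3: b2 (payoff 7); vs a4: b2 (payoff 7).
The only mutual best response is (a1, b1); neither player gains by switching there.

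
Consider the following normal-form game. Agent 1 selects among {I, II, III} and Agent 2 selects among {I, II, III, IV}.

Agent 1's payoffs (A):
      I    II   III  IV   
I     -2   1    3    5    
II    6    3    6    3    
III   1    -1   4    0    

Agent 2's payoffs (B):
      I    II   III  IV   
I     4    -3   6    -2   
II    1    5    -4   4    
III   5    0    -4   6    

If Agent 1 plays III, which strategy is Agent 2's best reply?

IV

With Agent 1 fixed at III, Agent 2's payoffs are: I → 5, II → 0, III → -4, IV → 6.
The maximum is 6, achieved by IV.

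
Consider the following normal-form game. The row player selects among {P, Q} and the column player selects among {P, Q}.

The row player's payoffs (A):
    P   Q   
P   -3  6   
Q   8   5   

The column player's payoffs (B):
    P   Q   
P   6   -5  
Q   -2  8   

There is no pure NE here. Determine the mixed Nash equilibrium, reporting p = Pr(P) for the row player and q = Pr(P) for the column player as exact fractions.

In a mixed NE each player is indifferent between their pure strategies, so the opponent's mix sets the indifference.
The column player indifferent between P and Q: p·6 + (1−p)·(-2) = p·(-5) + (1−p)·8 ⟹ (-2) + 8p = 8 + (-13)p ⟹ p = 10/21.
The row player indifferent between P and Q: q·(-3) + (1−q)·6 = q·8 + (1−q)·5 ⟹ 6 + (-9)q = 5 + 3q ⟹ q = 1/12.

p = 10/21, q = 1/12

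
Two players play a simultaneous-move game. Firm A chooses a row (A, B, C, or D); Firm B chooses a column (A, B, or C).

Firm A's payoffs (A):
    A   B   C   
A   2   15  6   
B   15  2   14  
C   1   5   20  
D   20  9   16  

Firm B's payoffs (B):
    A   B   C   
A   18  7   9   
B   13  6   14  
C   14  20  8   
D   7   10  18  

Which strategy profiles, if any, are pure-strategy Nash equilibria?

There is no pure-strategy Nash equilibrium

Find each player's best response to every opponent strategy; NE are the intersections.
Firm A's best responses — vs A: D (payoff 20); vs B: A (payoff 15); vs C: C (payoff 20).
Firm B's best responses — vs A: A (payoff 18); vs B: C (payoff 14); vs C: B (payoff 20); vs D: C (payoff 18).
No cell has both players best-responding. For instance, Firm A's best reply to A is D, but against D Firm B prefers C over A.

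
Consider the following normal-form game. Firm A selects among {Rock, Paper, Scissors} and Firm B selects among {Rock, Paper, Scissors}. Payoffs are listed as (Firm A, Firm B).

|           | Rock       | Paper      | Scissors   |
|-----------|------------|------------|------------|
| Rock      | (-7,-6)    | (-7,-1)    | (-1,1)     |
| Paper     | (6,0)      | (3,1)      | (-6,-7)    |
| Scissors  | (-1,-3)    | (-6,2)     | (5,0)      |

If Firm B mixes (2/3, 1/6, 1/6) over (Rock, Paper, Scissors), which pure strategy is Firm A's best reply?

Paper

Compute Firm A's expected payoff from each pure strategy against the given mix.
Rock: (2/3)·(-7) + (1/6)·(-7) + (1/6)·(-1) = -6
Paper: (2/3)·6 + (1/6)·3 + (1/6)·(-6) = 7/2
Scissors: (2/3)·(-1) + (1/6)·(-6) + (1/6)·5 = -5/6
Highest expected payoff is 7/2, from Paper.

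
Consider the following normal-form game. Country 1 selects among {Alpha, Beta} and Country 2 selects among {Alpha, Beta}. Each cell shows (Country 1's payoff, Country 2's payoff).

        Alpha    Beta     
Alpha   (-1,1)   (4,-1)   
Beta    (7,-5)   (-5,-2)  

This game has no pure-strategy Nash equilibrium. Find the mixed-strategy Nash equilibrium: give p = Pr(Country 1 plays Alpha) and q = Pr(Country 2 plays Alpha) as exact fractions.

p = 3/5, q = 9/17

Each player's mixing probability is pinned down by making the *other* player indifferent.
Country 2 indifferent between Alpha and Beta: p·1 + (1−p)·(-5) = p·(-1) + (1−p)·(-2) ⟹ (-5) + 6p = (-2) + 1p ⟹ p = 3/5.
Country 1 indifferent between Alpha and Beta: q·(-1) + (1−q)·4 = q·7 + (1−q)·(-5) ⟹ 4 + (-5)q = (-5) + 12q ⟹ q = 9/17.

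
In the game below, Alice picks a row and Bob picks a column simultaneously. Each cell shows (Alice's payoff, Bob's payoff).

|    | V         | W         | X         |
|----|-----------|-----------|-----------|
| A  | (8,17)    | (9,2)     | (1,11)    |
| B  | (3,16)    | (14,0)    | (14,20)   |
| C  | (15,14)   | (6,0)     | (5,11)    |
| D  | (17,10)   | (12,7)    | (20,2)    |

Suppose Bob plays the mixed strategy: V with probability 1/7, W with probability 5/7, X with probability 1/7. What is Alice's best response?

D

Compute Alice's expected payoff from each pure strategy against the given mix.
A: (1/7)·8 + (5/7)·9 + (1/7)·1 = 54/7
B: (1/7)·3 + (5/7)·14 + (1/7)·14 = 87/7
C: (1/7)·15 + (5/7)·6 + (1/7)·5 = 50/7
D: (1/7)·17 + (5/7)·12 + (1/7)·20 = 97/7
Highest expected payoff is 97/7, from D.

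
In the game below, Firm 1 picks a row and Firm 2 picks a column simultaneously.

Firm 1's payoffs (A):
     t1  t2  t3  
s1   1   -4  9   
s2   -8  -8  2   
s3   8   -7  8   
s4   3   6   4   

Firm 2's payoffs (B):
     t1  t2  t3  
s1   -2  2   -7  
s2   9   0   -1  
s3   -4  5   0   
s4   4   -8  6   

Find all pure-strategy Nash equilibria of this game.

Find each player's best response to every opponent strategy; NE are the intersections.
Firm 1's best responses — vs t1: s3 (payoff 8); vs t2: s4 (payoff 6); vs t3: s1 (payoff 9).
Firm 2's best responses — vs s1: t2 (payoff 2); vs s2: t1 (payoff 9); vs s3: t2 (payoff 5); vs s4: t3 (payoff 6).
No cell has both players best-responding. For instance, Firm 1's best reply to t1 is s3, but against s3 Firm 2 prefers t2 over t1.

There is no pure-strategy Nash equilibrium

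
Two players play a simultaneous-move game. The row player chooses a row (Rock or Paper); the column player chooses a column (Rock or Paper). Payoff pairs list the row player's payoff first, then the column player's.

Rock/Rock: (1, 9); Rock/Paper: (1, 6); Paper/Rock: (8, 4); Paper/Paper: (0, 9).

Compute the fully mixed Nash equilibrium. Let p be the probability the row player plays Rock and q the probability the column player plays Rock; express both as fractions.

Each player's mixing probability is pinned down by making the *other* player indifferent.
The column player indifferent between Rock and Paper: p·9 + (1−p)·4 = p·6 + (1−p)·9 ⟹ 4 + 5p = 9 + (-3)p ⟹ p = 5/8.
The row player indifferent between Rock and Paper: q·1 + (1−q)·1 = q·8 + (1−q)·0 ⟹ 1 + 0q = 0 + 8q ⟹ q = 1/8.

p = 5/8, q = 1/8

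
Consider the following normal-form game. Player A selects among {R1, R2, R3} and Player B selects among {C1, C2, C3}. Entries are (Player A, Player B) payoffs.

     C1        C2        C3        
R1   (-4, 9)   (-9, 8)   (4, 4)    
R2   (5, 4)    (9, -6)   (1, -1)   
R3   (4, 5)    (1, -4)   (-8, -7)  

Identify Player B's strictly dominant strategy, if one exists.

C1

A strategy is strictly dominant if it gives Player B a strictly higher payoff than every other strategy, against every choice by the opponent.
C1 strictly dominates: vs R1: 9 > each of {8, 4}; vs R2: 4 > each of {-6, -1}; vs R3: 5 > each of {-4, -7}.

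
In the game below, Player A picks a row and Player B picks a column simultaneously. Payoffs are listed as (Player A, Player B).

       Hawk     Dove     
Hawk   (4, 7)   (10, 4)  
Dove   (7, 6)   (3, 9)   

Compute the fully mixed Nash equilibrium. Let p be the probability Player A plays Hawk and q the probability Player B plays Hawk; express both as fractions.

p = 1/2, q = 7/10

In a mixed NE each player is indifferent between their pure strategies, so the opponent's mix sets the indifference.
Player B indifferent between Hawk and Dove: p·7 + (1−p)·6 = p·4 + (1−p)·9 ⟹ 6 + 1p = 9 + (-5)p ⟹ p = 1/2.
Player A indifferent between Hawk and Dove: q·4 + (1−q)·10 = q·7 + (1−q)·3 ⟹ 10 + (-6)q = 3 + 4q ⟹ q = 7/10.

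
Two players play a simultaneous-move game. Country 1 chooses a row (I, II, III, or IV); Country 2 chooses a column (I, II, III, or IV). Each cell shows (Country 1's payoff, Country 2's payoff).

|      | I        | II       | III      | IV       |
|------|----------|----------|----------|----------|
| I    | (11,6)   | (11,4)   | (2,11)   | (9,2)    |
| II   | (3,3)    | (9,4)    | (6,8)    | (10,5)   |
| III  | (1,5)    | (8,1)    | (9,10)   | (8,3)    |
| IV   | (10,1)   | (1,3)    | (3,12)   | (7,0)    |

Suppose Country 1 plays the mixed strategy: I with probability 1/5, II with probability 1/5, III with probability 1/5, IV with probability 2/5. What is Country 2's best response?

Compute Country 2's expected payoff from each pure strategy against the given mix.
I: (1/5)·6 + (1/5)·3 + (1/5)·5 + (2/5)·1 = 16/5
II: (1/5)·4 + (1/5)·4 + (1/5)·1 + (2/5)·3 = 3
III: (1/5)·11 + (1/5)·8 + (1/5)·10 + (2/5)·12 = 53/5
IV: (1/5)·2 + (1/5)·5 + (1/5)·3 + (2/5)·0 = 2
Highest expected payoff is 53/5, from III.

III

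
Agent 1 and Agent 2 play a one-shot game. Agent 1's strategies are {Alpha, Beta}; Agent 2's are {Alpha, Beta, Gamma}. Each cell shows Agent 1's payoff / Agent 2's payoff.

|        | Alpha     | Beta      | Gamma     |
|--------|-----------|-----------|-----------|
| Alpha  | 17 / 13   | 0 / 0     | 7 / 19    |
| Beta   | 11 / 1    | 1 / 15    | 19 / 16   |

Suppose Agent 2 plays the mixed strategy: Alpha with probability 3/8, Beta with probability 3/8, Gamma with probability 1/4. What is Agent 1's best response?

Beta

Agent 1's best reply maximizes expected payoff against the mix.
Alpha: (3/8)·17 + (3/8)·0 + (1/4)·7 = 65/8
Beta: (3/8)·11 + (3/8)·1 + (1/4)·19 = 37/4
Highest expected payoff is 37/4, from Beta.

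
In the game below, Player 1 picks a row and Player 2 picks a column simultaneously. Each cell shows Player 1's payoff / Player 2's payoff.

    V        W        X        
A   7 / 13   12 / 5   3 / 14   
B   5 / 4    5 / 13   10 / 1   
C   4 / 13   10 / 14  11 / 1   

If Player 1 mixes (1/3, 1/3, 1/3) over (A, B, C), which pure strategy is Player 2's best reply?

W

Compute Player 2's expected payoff from each pure strategy against the given mix.
V: (1/3)·13 + (1/3)·4 + (1/3)·13 = 10
W: (1/3)·5 + (1/3)·13 + (1/3)·14 = 32/3
X: (1/3)·14 + (1/3)·1 + (1/3)·1 = 16/3
Highest expected payoff is 32/3, from W.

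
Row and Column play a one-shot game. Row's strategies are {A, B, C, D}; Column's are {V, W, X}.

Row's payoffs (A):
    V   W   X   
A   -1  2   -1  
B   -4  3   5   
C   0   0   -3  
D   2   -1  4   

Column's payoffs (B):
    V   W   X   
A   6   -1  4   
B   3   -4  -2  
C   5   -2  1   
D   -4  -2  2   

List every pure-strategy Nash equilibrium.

A profile is a Nash equilibrium when each player is best-responding to the other.
Row's best responses — vs V: D (payoff 2); vs W: B (payoff 3); vs X: B (payoff 5).
Column's best responses — vs A: V (payoff 6); vs B: V (payoff 3); vs C: V (payoff 5); vs D: X (payoff 2).
No cell has both players best-responding. For instance, Row's best reply to X is B, but against B Column prefers V over X.

No pure-strategy Nash equilibrium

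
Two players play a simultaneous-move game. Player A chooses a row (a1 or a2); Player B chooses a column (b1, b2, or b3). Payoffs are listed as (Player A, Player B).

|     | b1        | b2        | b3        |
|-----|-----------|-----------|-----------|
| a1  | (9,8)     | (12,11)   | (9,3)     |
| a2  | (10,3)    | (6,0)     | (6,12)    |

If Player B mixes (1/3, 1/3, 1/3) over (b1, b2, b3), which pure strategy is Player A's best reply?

a1

Compute Player A's expected payoff from each pure strategy against the given mix.
a1: (1/3)·9 + (1/3)·12 + (1/3)·9 = 10
a2: (1/3)·10 + (1/3)·6 + (1/3)·6 = 22/3
Highest expected payoff is 10, from a1.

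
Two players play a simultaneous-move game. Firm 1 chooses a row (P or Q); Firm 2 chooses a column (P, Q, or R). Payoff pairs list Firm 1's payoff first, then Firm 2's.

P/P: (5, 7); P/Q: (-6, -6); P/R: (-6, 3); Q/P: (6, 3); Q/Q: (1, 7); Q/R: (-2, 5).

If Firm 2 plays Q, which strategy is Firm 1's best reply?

With Firm 2 fixed at Q, Firm 1's payoffs are: P → -6, Q → 1.
The maximum is 1, achieved by Q.

Q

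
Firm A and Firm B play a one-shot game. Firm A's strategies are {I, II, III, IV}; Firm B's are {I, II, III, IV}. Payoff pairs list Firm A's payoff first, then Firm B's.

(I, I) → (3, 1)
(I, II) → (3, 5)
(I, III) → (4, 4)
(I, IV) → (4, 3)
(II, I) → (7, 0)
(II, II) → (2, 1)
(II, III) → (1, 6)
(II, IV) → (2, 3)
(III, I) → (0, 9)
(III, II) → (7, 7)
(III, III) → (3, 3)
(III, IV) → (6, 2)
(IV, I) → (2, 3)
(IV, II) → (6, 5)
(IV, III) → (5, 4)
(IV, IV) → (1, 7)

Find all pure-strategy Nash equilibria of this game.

A profile is a Nash equilibrium when each player is best-responding to the other.
Firm A's best responses — vs I: II (payoff 7); vs II: III (payoff 7); vs III: IV (payoff 5); vs IV: III (payoff 6).
Firm B's best responses — vs I: II (payoff 5); vs II: III (payoff 6); vs III: I (payoff 9); vs IV: IV (payoff 7).
No cell has both players best-responding. For instance, Firm A's best reply to IV is III, but against III Firm B prefers I over IV.

No pure-strategy Nash equilibrium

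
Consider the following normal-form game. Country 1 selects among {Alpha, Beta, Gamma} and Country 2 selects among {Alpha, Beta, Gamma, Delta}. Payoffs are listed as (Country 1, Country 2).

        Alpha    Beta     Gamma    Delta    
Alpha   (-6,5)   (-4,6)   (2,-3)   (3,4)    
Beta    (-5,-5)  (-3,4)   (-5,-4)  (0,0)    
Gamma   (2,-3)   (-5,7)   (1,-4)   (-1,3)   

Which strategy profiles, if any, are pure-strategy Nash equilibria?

(Beta, Beta)

A profile is a Nash equilibrium when each player is best-responding to the other.
Country 1's best responses — vs Alpha: Gamma (payoff 2); vs Beta: Beta (payoff -3); vs Gamma: Alpha (payoff 2); vs Delta: Alpha (payoff 3).
Country 2's best responses — vs Alpha: Beta (payoff 6); vs Beta: Beta (payoff 4); vs Gamma: Beta (payoff 7).
The only mutual best response is (Beta, Beta); neither player gains by switching there.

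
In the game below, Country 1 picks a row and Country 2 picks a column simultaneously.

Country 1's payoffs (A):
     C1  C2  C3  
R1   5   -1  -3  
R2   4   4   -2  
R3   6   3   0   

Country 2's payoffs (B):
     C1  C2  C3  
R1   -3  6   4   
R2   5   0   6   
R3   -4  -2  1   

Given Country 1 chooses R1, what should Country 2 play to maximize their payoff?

C2

With Country 1 fixed at R1, Country 2's payoffs are: C1 → -3, C2 → 6, C3 → 4.
The maximum is 6, achieved by C2.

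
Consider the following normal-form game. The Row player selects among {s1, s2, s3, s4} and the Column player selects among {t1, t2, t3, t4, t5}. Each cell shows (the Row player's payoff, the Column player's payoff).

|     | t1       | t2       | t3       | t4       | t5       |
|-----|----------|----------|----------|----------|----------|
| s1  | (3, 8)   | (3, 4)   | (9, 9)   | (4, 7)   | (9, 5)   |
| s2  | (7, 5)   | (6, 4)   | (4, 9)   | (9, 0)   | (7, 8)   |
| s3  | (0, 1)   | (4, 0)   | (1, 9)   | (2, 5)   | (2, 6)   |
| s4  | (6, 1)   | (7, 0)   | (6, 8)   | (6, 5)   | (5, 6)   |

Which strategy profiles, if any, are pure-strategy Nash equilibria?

A profile is a Nash equilibrium when each player is best-responding to the other.
The Row player's best responses — vs t1: s2 (payoff 7); vs t2: s4 (payoff 7); vs t3: s1 (payoff 9); vs t4: s2 (payoff 9); vs t5: s1 (payoff 9).
The Column player's best responses — vs s1: t3 (payoff 9); vs s2: t3 (payoff 9); vs s3: t3 (payoff 9); vs s4: t3 (payoff 8).
The only mutual best response is (s1, t3); neither player gains by switching there.

(s1, t3)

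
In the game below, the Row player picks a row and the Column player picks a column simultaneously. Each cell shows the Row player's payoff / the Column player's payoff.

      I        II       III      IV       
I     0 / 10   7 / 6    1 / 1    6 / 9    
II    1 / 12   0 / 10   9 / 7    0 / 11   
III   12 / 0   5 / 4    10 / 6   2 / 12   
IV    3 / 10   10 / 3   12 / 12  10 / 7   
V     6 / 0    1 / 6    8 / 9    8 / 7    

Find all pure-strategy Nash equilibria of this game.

(IV, III)

Find each player's best response to every opponent strategy; NE are the intersections.
The Row player's best responses — vs I: III (payoff 12); vs II: IV (payoff 10); vs III: IV (payoff 12); vs IV: IV (payoff 10).
The Column player's best responses — vs I: I (payoff 10); vs II: I (payoff 12); vs III: IV (payoff 12); vs IV: III (payoff 12); vs V: III (payoff 9).
The only mutual best response is (IV, III); neither player gains by switching there.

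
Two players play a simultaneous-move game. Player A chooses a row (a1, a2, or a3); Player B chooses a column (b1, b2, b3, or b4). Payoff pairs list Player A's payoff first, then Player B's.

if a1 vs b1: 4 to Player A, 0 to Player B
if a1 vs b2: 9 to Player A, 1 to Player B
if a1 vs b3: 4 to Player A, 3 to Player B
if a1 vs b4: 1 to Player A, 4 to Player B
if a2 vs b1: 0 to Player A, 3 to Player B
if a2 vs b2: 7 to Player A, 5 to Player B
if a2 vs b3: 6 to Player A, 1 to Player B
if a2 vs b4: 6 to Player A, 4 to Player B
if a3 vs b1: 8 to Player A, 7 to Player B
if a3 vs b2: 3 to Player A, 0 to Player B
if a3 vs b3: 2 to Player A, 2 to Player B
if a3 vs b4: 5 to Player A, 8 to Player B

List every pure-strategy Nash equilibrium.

A profile is a Nash equilibrium when each player is best-responding to the other.
Player A's best responses — vs b1: a3 (payoff 8); vs b2: a1 (payoff 9); vs b3: a2 (payoff 6); vs b4: a2 (payoff 6).
Player B's best responses — vs a1: b4 (payoff 4); vs a2: b2 (payoff 5); vs a3: b4 (payoff 8).
No cell has both players best-responding. For instance, Player A's best reply to b3 is a2, but against a2 Player B prefers b2 over b3.

There is no pure-strategy Nash equilibrium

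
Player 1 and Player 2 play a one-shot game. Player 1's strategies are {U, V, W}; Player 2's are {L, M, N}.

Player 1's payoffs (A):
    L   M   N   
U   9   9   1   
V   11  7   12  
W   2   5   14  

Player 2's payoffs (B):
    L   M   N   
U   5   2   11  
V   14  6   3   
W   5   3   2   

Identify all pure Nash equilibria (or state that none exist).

(V, L)

Check mutual best responses: a cell is a NE iff neither player can gain by unilaterally deviating.
Player 1's best responses — vs L: V (payoff 11); vs M: U (payoff 9); vs N: W (payoff 14).
Player 2's best responses — vs U: N (payoff 11); vs V: L (payoff 14); vs W: L (payoff 5).
The only mutual best response is (V, L); neither player gains by switching there.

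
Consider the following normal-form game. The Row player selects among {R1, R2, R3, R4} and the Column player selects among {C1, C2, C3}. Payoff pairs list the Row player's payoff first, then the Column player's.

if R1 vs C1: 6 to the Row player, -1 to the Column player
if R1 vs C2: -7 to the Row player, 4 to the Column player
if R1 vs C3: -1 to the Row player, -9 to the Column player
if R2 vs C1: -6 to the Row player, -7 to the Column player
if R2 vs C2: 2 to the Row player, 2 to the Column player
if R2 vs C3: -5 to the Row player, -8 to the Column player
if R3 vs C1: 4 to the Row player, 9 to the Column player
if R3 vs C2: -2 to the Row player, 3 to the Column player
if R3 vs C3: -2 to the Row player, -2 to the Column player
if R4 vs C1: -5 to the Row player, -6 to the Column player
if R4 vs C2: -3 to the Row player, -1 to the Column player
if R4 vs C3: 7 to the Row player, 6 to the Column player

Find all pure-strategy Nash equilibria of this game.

(R2, C2) and (R4, C3)

Check mutual best responses: a cell is a NE iff neither player can gain by unilaterally deviating.
The Row player's best responses — vs C1: R1 (payoff 6); vs C2: R2 (payoff 2); vs C3: R4 (payoff 7).
The Column player's best responses — vs R1: C2 (payoff 4); vs R2: C2 (payoff 2); vs R3: C1 (payoff 9); vs R4: C3 (payoff 6).
Mutual best responses occur at (R2, C2) and (R4, C3); at each, neither player gains by switching.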